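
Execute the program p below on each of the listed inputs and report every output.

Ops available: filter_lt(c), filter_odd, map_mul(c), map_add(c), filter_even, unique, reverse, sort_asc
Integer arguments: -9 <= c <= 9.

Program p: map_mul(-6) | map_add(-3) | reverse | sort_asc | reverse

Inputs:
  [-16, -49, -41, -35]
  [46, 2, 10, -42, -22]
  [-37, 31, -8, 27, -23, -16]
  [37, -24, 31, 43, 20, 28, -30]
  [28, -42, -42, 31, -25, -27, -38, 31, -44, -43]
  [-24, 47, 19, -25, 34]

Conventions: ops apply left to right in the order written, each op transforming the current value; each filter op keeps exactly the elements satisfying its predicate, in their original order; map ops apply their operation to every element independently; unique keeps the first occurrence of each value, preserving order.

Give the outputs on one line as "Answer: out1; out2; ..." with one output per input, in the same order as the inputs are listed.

[291, 243, 207, 93]; [249, 129, -15, -63, -279]; [219, 135, 93, 45, -165, -189]; [177, 141, -123, -171, -189, -225, -261]; [261, 255, 249, 249, 225, 159, 147, -171, -189, -189]; [147, 141, -117, -207, -285]

Execution, op by op:
  [-16, -49, -41, -35] -> [96, 294, 246, 210] -> [93, 291, 243, 207] -> [207, 243, 291, 93] -> [93, 207, 243, 291] -> [291, 243, 207, 93]
  [46, 2, 10, -42, -22] -> [-276, -12, -60, 252, 132] -> [-279, -15, -63, 249, 129] -> [129, 249, -63, -15, -279] -> [-279, -63, -15, 129, 249] -> [249, 129, -15, -63, -279]
  [-37, 31, -8, 27, -23, -16] -> [222, -186, 48, -162, 138, 96] -> [219, -189, 45, -165, 135, 93] -> [93, 135, -165, 45, -189, 219] -> [-189, -165, 45, 93, 135, 219] -> [219, 135, 93, 45, -165, -189]
  [37, -24, 31, 43, 20, 28, -30] -> [-222, 144, -186, -258, -120, -168, 180] -> [-225, 141, -189, -261, -123, -171, 177] -> [177, -171, -123, -261, -189, 141, -225] -> [-261, -225, -189, -171, -123, 141, 177] -> [177, 141, -123, -171, -189, -225, -261]
  [28, -42, -42, 31, -25, -27, -38, 31, -44, -43] -> [-168, 252, 252, -186, 150, 162, 228, -186, 264, 258] -> [-171, 249, 249, -189, 147, 159, 225, -189, 261, 255] -> [255, 261, -189, 225, 159, 147, -189, 249, 249, -171] -> [-189, -189, -171, 147, 159, 225, 249, 249, 255, 261] -> [261, 255, 249, 249, 225, 159, 147, -171, -189, -189]
  [-24, 47, 19, -25, 34] -> [144, -282, -114, 150, -204] -> [141, -285, -117, 147, -207] -> [-207, 147, -117, -285, 141] -> [-285, -207, -117, 141, 147] -> [147, 141, -117, -207, -285]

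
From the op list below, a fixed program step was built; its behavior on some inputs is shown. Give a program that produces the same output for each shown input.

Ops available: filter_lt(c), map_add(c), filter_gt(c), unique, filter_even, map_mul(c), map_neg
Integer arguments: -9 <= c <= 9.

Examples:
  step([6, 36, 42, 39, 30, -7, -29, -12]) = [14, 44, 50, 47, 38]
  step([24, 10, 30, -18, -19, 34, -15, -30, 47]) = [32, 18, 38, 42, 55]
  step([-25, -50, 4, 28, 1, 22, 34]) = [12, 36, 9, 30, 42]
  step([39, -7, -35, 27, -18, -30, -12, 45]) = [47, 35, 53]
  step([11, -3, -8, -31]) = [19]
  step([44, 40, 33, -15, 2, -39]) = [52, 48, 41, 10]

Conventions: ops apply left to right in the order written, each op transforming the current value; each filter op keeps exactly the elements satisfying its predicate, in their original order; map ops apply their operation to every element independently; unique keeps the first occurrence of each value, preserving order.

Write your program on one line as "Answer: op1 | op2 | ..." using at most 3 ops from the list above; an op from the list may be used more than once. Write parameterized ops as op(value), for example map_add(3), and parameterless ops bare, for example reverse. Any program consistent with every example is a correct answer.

filter_gt(-2) | map_add(8)

Check, running the answer program on each example:
  [6, 36, 42, 39, 30, -7, -29, -12] -> [6, 36, 42, 39, 30] -> [14, 44, 50, 47, 38]
  [24, 10, 30, -18, -19, 34, -15, -30, 47] -> [24, 10, 30, 34, 47] -> [32, 18, 38, 42, 55]
  [-25, -50, 4, 28, 1, 22, 34] -> [4, 28, 1, 22, 34] -> [12, 36, 9, 30, 42]
  [39, -7, -35, 27, -18, -30, -12, 45] -> [39, 27, 45] -> [47, 35, 53]
  [11, -3, -8, -31] -> [11] -> [19]
  [44, 40, 33, -15, 2, -39] -> [44, 40, 33, 2] -> [52, 48, 41, 10]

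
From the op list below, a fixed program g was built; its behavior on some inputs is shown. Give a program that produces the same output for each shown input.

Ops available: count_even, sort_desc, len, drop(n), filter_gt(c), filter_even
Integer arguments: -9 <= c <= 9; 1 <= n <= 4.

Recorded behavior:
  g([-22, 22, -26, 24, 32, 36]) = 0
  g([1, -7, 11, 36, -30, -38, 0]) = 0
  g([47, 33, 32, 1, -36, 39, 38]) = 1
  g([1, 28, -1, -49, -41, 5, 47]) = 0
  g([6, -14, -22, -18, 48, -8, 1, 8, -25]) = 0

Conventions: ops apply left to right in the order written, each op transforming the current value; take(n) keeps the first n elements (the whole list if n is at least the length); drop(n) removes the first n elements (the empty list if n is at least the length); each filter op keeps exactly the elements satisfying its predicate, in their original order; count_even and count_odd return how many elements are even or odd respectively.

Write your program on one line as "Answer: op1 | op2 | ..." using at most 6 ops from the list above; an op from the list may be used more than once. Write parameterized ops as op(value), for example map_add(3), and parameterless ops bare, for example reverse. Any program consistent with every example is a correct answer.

filter_gt(0) | sort_desc | drop(4) | filter_gt(1) | count_even

Check, running the answer program on each example:
  [-22, 22, -26, 24, 32, 36] -> [22, 24, 32, 36] -> [36, 32, 24, 22] -> [] -> [] -> 0
  [1, -7, 11, 36, -30, -38, 0] -> [1, 11, 36] -> [36, 11, 1] -> [] -> [] -> 0
  [47, 33, 32, 1, -36, 39, 38] -> [47, 33, 32, 1, 39, 38] -> [47, 39, 38, 33, 32, 1] -> [32, 1] -> [32] -> 1
  [1, 28, -1, -49, -41, 5, 47] -> [1, 28, 5, 47] -> [47, 28, 5, 1] -> [] -> [] -> 0
  [6, -14, -22, -18, 48, -8, 1, 8, -25] -> [6, 48, 1, 8] -> [48, 8, 6, 1] -> [] -> [] -> 0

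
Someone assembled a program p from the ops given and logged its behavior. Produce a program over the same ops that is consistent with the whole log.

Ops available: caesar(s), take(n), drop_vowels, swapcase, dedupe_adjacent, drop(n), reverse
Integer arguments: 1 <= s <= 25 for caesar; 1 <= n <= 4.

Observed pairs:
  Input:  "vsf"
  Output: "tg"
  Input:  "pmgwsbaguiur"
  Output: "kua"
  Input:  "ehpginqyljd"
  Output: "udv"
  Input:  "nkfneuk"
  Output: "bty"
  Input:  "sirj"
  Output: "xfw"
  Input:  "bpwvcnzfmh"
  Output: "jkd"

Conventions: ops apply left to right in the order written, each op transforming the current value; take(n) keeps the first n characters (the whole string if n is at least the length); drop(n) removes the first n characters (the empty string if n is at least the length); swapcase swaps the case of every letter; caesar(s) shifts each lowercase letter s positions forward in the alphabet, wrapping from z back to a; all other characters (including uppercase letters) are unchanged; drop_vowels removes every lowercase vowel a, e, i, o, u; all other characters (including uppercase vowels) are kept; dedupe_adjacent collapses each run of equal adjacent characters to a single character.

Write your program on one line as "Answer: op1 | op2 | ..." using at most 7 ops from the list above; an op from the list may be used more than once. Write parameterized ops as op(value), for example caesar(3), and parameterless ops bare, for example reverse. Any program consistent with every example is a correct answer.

caesar(14) | take(4) | swapcase | drop(1) | reverse | swapcase

Check, running the answer program on each example:
  "vsf" -> "jgt" -> "jgt" -> "JGT" -> "GT" -> "TG" -> "tg"
  "pmgwsbaguiur" -> "daukgpouiwif" -> "dauk" -> "DAUK" -> "AUK" -> "KUA" -> "kua"
  "ehpginqyljd" -> "svduwbemzxr" -> "svdu" -> "SVDU" -> "VDU" -> "UDV" -> "udv"
  "nkfneuk" -> "bytbsiy" -> "bytb" -> "BYTB" -> "YTB" -> "BTY" -> "bty"
  "sirj" -> "gwfx" -> "gwfx" -> "GWFX" -> "WFX" -> "XFW" -> "xfw"
  "bpwvcnzfmh" -> "pdkjqbntav" -> "pdkj" -> "PDKJ" -> "DKJ" -> "JKD" -> "jkd"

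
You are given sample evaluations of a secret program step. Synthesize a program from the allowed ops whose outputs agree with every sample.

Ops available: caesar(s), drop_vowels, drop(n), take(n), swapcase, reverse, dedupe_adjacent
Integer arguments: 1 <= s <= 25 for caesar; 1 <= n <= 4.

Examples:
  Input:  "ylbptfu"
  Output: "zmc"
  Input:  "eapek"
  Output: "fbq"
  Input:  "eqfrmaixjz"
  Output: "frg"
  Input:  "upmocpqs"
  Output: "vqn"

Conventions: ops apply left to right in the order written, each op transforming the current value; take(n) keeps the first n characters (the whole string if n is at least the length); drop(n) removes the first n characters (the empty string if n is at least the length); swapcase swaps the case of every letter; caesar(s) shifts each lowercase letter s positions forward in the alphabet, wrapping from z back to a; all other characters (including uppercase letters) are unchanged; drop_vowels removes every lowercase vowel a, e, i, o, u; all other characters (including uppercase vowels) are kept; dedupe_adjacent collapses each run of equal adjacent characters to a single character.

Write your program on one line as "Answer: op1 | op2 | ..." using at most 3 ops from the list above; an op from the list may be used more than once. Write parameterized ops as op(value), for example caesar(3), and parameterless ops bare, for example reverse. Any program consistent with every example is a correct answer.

take(3) | caesar(1)

Check, running the answer program on each example:
  "ylbptfu" -> "ylb" -> "zmc"
  "eapek" -> "eap" -> "fbq"
  "eqfrmaixjz" -> "eqf" -> "frg"
  "upmocpqs" -> "upm" -> "vqn"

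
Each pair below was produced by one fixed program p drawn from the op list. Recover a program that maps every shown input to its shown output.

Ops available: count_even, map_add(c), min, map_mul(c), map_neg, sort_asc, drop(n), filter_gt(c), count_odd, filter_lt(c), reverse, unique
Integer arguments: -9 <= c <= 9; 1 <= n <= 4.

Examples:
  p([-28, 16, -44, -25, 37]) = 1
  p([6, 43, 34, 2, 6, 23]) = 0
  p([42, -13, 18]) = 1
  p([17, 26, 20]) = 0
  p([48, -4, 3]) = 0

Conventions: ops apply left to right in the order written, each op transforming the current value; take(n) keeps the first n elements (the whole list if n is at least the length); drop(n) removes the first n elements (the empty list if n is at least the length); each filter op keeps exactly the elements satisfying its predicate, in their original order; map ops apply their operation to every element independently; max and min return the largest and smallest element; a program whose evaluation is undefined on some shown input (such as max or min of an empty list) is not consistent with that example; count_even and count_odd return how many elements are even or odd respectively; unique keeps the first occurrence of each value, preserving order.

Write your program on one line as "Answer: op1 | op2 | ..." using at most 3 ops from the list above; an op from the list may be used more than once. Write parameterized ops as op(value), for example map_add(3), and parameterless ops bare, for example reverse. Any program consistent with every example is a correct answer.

filter_lt(-4) | count_odd

Check, running the answer program on each example:
  [-28, 16, -44, -25, 37] -> [-28, -44, -25] -> 1
  [6, 43, 34, 2, 6, 23] -> [] -> 0
  [42, -13, 18] -> [-13] -> 1
  [17, 26, 20] -> [] -> 0
  [48, -4, 3] -> [] -> 0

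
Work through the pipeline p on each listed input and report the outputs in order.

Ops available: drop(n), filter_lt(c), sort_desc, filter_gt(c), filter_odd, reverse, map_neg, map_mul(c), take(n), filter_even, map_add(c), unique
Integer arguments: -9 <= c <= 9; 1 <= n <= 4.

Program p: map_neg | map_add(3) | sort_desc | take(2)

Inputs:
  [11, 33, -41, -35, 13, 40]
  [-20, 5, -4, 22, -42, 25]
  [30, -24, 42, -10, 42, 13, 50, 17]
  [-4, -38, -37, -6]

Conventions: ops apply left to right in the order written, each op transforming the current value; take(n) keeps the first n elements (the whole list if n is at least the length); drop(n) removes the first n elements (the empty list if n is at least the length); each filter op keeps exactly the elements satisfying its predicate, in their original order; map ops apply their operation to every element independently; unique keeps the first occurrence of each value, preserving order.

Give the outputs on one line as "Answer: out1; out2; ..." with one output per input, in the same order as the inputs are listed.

Execution, op by op:
  [11, 33, -41, -35, 13, 40] -> [-11, -33, 41, 35, -13, -40] -> [-8, -30, 44, 38, -10, -37] -> [44, 38, -8, -10, -30, -37] -> [44, 38]
  [-20, 5, -4, 22, -42, 25] -> [20, -5, 4, -22, 42, -25] -> [23, -2, 7, -19, 45, -22] -> [45, 23, 7, -2, -19, -22] -> [45, 23]
  [30, -24, 42, -10, 42, 13, 50, 17] -> [-30, 24, -42, 10, -42, -13, -50, -17] -> [-27, 27, -39, 13, -39, -10, -47, -14] -> [27, 13, -10, -14, -27, -39, -39, -47] -> [27, 13]
  [-4, -38, -37, -6] -> [4, 38, 37, 6] -> [7, 41, 40, 9] -> [41, 40, 9, 7] -> [41, 40]

[44, 38]; [45, 23]; [27, 13]; [41, 40]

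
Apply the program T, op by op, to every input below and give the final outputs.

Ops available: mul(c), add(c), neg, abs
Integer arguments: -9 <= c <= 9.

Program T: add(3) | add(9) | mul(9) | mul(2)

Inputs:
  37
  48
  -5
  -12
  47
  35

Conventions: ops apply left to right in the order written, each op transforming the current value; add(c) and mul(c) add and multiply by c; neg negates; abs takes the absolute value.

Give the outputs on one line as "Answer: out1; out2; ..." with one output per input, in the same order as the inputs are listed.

Execution, op by op:
  37 -> 40 -> 49 -> 441 -> 882
  48 -> 51 -> 60 -> 540 -> 1080
  -5 -> -2 -> 7 -> 63 -> 126
  -12 -> -9 -> 0 -> 0 -> 0
  47 -> 50 -> 59 -> 531 -> 1062
  35 -> 38 -> 47 -> 423 -> 846

882; 1080; 126; 0; 1062; 846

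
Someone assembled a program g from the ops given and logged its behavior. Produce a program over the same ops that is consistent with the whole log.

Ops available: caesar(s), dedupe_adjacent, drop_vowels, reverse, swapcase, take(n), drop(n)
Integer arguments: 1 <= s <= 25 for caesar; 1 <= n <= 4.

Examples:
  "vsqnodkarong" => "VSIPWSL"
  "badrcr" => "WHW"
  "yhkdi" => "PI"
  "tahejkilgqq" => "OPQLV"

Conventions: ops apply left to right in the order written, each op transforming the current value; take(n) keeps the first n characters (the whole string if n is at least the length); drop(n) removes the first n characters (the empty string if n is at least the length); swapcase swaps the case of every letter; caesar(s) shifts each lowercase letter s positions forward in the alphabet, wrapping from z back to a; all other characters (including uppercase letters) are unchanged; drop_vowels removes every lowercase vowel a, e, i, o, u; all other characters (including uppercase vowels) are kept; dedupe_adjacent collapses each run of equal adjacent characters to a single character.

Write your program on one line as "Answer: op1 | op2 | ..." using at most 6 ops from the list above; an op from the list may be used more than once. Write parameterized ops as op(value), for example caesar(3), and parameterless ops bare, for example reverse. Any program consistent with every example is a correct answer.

drop_vowels | drop(2) | caesar(18) | dedupe_adjacent | caesar(13) | swapcase

Check, running the answer program on each example:
  "vsqnodkarong" -> "vsqndkrng" -> "qndkrng" -> "ifvcjfy" -> "ifvcjfy" -> "vsipwsl" -> "VSIPWSL"
  "badrcr" -> "bdrcr" -> "rcr" -> "juj" -> "juj" -> "whw" -> "WHW"
  "yhkdi" -> "yhkd" -> "kd" -> "cv" -> "cv" -> "pi" -> "PI"
  "tahejkilgqq" -> "thjklgqq" -> "jklgqq" -> "bcdyii" -> "bcdyi" -> "opqlv" -> "OPQLV"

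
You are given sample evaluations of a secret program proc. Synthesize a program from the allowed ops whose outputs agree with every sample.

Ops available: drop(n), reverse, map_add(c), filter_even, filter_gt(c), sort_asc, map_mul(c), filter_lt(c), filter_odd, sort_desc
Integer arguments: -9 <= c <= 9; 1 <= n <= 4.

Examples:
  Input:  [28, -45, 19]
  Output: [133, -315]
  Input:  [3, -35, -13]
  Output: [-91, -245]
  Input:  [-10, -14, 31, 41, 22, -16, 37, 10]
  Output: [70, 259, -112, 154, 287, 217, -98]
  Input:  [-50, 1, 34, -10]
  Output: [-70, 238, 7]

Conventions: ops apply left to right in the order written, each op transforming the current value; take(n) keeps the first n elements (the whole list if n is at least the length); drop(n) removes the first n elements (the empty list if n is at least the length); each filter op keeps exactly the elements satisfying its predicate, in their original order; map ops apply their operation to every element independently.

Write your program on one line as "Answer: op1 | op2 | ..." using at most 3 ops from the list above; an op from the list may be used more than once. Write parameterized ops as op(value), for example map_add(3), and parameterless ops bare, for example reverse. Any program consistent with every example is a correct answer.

drop(1) | reverse | map_mul(7)

Check, running the answer program on each example:
  [28, -45, 19] -> [-45, 19] -> [19, -45] -> [133, -315]
  [3, -35, -13] -> [-35, -13] -> [-13, -35] -> [-91, -245]
  [-10, -14, 31, 41, 22, -16, 37, 10] -> [-14, 31, 41, 22, -16, 37, 10] -> [10, 37, -16, 22, 41, 31, -14] -> [70, 259, -112, 154, 287, 217, -98]
  [-50, 1, 34, -10] -> [1, 34, -10] -> [-10, 34, 1] -> [-70, 238, 7]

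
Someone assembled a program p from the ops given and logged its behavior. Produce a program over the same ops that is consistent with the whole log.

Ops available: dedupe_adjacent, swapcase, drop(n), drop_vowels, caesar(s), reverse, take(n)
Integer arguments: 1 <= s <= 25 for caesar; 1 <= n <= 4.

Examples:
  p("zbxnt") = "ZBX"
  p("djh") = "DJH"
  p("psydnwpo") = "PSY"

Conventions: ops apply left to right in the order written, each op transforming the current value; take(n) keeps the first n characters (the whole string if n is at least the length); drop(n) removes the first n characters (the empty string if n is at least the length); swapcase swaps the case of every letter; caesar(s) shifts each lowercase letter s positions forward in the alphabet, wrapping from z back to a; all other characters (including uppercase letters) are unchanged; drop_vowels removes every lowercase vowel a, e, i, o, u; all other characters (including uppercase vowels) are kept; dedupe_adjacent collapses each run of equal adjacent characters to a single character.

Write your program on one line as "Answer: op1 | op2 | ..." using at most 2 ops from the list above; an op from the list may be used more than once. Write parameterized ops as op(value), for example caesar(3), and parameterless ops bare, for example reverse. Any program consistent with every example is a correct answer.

take(3) | swapcase

Check, running the answer program on each example:
  "zbxnt" -> "zbx" -> "ZBX"
  "djh" -> "djh" -> "DJH"
  "psydnwpo" -> "psy" -> "PSY"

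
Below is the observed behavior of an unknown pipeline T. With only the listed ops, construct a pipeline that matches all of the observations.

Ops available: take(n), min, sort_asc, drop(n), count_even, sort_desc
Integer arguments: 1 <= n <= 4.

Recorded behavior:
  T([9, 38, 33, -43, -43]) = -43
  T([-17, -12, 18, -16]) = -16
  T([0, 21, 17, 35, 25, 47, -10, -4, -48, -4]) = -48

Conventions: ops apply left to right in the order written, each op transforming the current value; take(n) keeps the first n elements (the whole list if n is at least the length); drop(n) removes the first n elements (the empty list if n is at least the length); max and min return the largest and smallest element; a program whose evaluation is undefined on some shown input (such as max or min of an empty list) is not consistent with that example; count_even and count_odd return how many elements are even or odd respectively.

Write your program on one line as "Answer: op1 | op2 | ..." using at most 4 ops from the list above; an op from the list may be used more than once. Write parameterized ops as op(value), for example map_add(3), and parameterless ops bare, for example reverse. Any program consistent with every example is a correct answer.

drop(3) | sort_desc | min

Check, running the answer program on each example:
  [9, 38, 33, -43, -43] -> [-43, -43] -> [-43, -43] -> -43
  [-17, -12, 18, -16] -> [-16] -> [-16] -> -16
  [0, 21, 17, 35, 25, 47, -10, -4, -48, -4] -> [35, 25, 47, -10, -4, -48, -4] -> [47, 35, 25, -4, -4, -10, -48] -> -48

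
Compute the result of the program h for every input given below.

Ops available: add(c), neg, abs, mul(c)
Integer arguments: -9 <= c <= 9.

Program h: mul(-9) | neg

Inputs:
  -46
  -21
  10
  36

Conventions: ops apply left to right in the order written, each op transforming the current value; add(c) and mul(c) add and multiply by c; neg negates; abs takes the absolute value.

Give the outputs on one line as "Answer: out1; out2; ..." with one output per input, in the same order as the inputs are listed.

Execution, op by op:
  -46 -> 414 -> -414
  -21 -> 189 -> -189
  10 -> -90 -> 90
  36 -> -324 -> 324

-414; -189; 90; 324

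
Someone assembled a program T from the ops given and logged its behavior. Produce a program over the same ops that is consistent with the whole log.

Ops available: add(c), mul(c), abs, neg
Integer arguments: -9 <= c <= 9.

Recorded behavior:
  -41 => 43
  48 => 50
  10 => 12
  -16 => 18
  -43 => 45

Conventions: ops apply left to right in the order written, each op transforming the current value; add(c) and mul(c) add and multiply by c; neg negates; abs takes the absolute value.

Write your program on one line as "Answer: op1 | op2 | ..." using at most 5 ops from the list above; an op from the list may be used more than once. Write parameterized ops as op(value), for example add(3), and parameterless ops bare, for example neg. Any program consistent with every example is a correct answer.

abs | neg | add(-2) | neg

Check, running the answer program on each example:
  -41 -> 41 -> -41 -> -43 -> 43
  48 -> 48 -> -48 -> -50 -> 50
  10 -> 10 -> -10 -> -12 -> 12
  -16 -> 16 -> -16 -> -18 -> 18
  -43 -> 43 -> -43 -> -45 -> 45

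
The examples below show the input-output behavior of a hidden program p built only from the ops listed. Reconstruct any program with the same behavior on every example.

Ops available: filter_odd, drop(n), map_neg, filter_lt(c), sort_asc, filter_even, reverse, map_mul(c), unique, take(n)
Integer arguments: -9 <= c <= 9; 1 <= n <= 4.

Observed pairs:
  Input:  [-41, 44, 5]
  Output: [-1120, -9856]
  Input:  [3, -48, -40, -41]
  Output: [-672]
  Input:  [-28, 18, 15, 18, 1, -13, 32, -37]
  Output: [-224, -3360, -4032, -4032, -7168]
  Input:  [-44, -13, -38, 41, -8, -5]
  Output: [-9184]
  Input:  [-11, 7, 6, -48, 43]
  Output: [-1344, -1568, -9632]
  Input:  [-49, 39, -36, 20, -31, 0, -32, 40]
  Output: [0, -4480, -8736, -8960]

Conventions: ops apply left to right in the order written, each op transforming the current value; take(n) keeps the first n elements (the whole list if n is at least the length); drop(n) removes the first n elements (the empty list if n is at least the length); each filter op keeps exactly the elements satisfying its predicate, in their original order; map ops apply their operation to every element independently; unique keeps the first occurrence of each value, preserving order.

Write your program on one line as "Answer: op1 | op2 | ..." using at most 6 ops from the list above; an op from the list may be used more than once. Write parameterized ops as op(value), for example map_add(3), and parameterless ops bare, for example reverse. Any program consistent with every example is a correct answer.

map_mul(-7) | filter_lt(9) | reverse | map_mul(-4) | sort_asc | map_mul(-8)

Check, running the answer program on each example:
  [-41, 44, 5] -> [287, -308, -35] -> [-308, -35] -> [-35, -308] -> [140, 1232] -> [140, 1232] -> [-1120, -9856]
  [3, -48, -40, -41] -> [-21, 336, 280, 287] -> [-21] -> [-21] -> [84] -> [84] -> [-672]
  [-28, 18, 15, 18, 1, -13, 32, -37] -> [196, -126, -105, -126, -7, 91, -224, 259] -> [-126, -105, -126, -7, -224] -> [-224, -7, -126, -105, -126] -> [896, 28, 504, 420, 504] -> [28, 420, 504, 504, 896] -> [-224, -3360, -4032, -4032, -7168]
  [-44, -13, -38, 41, -8, -5] -> [308, 91, 266, -287, 56, 35] -> [-287] -> [-287] -> [1148] -> [1148] -> [-9184]
  [-11, 7, 6, -48, 43] -> [77, -49, -42, 336, -301] -> [-49, -42, -301] -> [-301, -42, -49] -> [1204, 168, 196] -> [168, 196, 1204] -> [-1344, -1568, -9632]
  [-49, 39, -36, 20, -31, 0, -32, 40] -> [343, -273, 252, -140, 217, 0, 224, -280] -> [-273, -140, 0, -280] -> [-280, 0, -140, -273] -> [1120, 0, 560, 1092] -> [0, 560, 1092, 1120] -> [0, -4480, -8736, -8960]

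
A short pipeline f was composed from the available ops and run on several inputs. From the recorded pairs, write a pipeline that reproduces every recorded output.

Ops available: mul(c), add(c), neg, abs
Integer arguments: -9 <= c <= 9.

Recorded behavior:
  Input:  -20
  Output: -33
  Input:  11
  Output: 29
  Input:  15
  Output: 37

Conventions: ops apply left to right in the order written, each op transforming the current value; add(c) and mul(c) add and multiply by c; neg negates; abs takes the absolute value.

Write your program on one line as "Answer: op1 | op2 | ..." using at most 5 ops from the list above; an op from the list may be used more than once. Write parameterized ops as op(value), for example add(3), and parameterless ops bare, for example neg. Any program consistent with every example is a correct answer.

add(6) | mul(-2) | add(5) | neg

Check, running the answer program on each example:
  -20 -> -14 -> 28 -> 33 -> -33
  11 -> 17 -> -34 -> -29 -> 29
  15 -> 21 -> -42 -> -37 -> 37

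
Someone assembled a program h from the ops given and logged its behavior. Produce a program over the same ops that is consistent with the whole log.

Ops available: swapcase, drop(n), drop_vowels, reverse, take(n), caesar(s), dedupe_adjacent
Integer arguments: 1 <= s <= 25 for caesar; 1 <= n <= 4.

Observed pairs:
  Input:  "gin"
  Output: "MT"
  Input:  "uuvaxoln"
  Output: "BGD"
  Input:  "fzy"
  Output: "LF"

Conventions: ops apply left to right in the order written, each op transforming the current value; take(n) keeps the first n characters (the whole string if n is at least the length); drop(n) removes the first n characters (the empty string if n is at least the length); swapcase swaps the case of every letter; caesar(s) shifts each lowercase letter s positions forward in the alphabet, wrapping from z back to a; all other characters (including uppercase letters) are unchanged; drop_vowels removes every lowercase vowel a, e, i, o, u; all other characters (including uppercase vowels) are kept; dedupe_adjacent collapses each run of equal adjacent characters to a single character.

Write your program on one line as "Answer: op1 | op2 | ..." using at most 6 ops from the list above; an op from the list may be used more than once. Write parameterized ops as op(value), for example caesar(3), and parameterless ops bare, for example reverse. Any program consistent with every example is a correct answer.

dedupe_adjacent | take(4) | caesar(6) | drop_vowels | swapcase

Check, running the answer program on each example:
  "gin" -> "gin" -> "gin" -> "mot" -> "mt" -> "MT"
  "uuvaxoln" -> "uvaxoln" -> "uvax" -> "abgd" -> "bgd" -> "BGD"
  "fzy" -> "fzy" -> "fzy" -> "lfe" -> "lf" -> "LF"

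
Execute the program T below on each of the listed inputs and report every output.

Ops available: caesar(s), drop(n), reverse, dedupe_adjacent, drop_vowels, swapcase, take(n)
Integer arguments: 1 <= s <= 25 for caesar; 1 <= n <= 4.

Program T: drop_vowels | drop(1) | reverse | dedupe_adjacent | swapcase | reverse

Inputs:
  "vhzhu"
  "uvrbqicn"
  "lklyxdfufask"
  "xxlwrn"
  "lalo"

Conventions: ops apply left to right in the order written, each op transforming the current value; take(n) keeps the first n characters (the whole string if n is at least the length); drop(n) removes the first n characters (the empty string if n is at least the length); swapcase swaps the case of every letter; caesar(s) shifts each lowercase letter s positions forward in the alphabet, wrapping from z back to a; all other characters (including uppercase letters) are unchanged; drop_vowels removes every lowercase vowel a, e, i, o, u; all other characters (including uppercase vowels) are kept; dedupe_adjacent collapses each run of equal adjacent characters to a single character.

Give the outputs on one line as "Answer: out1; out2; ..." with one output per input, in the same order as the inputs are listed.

Execution, op by op:
  "vhzhu" -> "vhzh" -> "hzh" -> "hzh" -> "hzh" -> "HZH" -> "HZH"
  "uvrbqicn" -> "vrbqcn" -> "rbqcn" -> "ncqbr" -> "ncqbr" -> "NCQBR" -> "RBQCN"
  "lklyxdfufask" -> "lklyxdffsk" -> "klyxdffsk" -> "ksffdxylk" -> "ksfdxylk" -> "KSFDXYLK" -> "KLYXDFSK"
  "xxlwrn" -> "xxlwrn" -> "xlwrn" -> "nrwlx" -> "nrwlx" -> "NRWLX" -> "XLWRN"
  "lalo" -> "ll" -> "l" -> "l" -> "l" -> "L" -> "L"

"HZH"; "RBQCN"; "KLYXDFSK"; "XLWRN"; "L"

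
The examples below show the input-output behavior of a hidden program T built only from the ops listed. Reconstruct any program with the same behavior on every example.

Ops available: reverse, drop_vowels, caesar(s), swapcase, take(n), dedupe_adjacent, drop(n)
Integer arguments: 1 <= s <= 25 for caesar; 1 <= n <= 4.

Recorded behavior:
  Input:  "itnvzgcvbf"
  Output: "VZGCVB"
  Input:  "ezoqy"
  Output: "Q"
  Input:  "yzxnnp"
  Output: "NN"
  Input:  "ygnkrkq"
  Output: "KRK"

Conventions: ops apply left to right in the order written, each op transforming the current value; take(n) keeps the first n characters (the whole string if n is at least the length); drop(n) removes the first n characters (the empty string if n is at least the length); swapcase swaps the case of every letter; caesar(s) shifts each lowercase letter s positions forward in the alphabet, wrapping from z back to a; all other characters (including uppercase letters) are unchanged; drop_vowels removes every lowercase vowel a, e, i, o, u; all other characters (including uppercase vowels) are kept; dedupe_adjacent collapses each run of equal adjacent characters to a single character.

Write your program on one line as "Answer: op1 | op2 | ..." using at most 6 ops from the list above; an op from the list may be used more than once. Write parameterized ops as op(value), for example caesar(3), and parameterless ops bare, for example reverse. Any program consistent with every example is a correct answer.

swapcase | reverse | drop(1) | reverse | drop(3)

Check, running the answer program on each example:
  "itnvzgcvbf" -> "ITNVZGCVBF" -> "FBVCGZVNTI" -> "BVCGZVNTI" -> "ITNVZGCVB" -> "VZGCVB"
  "ezoqy" -> "EZOQY" -> "YQOZE" -> "QOZE" -> "EZOQ" -> "Q"
  "yzxnnp" -> "YZXNNP" -> "PNNXZY" -> "NNXZY" -> "YZXNN" -> "NN"
  "ygnkrkq" -> "YGNKRKQ" -> "QKRKNGY" -> "KRKNGY" -> "YGNKRK" -> "KRK"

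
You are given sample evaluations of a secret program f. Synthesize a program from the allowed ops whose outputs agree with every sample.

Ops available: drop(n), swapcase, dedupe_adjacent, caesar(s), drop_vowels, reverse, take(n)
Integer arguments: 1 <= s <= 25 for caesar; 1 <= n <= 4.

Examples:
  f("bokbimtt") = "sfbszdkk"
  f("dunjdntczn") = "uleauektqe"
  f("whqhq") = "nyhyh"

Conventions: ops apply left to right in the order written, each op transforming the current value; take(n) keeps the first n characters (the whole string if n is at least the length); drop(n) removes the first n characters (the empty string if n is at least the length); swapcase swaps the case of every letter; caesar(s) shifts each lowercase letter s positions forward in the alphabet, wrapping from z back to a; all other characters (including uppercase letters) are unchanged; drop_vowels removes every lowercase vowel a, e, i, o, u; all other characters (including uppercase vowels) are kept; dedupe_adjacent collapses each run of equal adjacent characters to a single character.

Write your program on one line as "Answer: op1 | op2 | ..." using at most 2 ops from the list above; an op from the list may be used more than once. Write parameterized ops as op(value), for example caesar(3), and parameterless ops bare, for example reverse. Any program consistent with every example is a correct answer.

caesar(11) | caesar(6)

Check, running the answer program on each example:
  "bokbimtt" -> "mzvmtxee" -> "sfbszdkk"
  "dunjdntczn" -> "ofyuoyenky" -> "uleauektqe"
  "whqhq" -> "hsbsb" -> "nyhyh"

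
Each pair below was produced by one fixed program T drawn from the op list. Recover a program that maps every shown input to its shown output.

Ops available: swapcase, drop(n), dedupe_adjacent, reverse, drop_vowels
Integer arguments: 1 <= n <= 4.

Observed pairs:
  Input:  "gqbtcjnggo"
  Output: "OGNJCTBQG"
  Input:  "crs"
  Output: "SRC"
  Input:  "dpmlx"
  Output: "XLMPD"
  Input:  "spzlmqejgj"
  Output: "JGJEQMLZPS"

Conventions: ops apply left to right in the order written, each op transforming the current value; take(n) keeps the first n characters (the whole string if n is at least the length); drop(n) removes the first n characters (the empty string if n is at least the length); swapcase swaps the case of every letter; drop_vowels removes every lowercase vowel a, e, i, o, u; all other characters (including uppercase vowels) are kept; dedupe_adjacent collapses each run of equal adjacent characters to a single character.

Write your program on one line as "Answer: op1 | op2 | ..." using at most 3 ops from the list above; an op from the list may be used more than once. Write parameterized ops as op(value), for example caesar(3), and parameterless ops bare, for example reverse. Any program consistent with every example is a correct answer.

dedupe_adjacent | swapcase | reverse

Check, running the answer program on each example:
  "gqbtcjnggo" -> "gqbtcjngo" -> "GQBTCJNGO" -> "OGNJCTBQG"
  "crs" -> "crs" -> "CRS" -> "SRC"
  "dpmlx" -> "dpmlx" -> "DPMLX" -> "XLMPD"
  "spzlmqejgj" -> "spzlmqejgj" -> "SPZLMQEJGJ" -> "JGJEQMLZPS"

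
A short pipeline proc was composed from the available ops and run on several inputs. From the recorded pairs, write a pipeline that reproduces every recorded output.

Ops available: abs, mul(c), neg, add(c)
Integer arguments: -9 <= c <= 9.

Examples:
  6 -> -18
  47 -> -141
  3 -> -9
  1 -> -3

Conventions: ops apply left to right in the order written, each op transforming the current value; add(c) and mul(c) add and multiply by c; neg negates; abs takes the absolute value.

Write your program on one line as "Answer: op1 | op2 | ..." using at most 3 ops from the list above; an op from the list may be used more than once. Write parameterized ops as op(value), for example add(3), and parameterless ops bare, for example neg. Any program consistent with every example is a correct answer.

mul(3) | neg

Check, running the answer program on each example:
  6 -> 18 -> -18
  47 -> 141 -> -141
  3 -> 9 -> -9
  1 -> 3 -> -3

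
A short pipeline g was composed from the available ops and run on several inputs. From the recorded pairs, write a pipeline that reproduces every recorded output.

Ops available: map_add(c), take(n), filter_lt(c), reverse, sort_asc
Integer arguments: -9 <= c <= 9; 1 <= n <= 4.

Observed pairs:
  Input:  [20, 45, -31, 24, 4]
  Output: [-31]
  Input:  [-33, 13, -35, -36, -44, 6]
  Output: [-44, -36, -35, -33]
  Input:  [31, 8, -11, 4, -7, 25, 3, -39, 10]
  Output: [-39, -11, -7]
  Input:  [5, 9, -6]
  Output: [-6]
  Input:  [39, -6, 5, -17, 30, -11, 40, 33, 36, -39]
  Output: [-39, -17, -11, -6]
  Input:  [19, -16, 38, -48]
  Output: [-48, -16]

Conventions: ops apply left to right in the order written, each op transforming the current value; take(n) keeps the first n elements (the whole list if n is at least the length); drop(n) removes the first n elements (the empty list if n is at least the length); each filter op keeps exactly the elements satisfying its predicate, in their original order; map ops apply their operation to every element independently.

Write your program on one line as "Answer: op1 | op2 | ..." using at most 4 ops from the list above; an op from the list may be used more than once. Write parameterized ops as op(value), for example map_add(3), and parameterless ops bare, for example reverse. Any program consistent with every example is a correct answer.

filter_lt(3) | reverse | sort_asc

Check, running the answer program on each example:
  [20, 45, -31, 24, 4] -> [-31] -> [-31] -> [-31]
  [-33, 13, -35, -36, -44, 6] -> [-33, -35, -36, -44] -> [-44, -36, -35, -33] -> [-44, -36, -35, -33]
  [31, 8, -11, 4, -7, 25, 3, -39, 10] -> [-11, -7, -39] -> [-39, -7, -11] -> [-39, -11, -7]
  [5, 9, -6] -> [-6] -> [-6] -> [-6]
  [39, -6, 5, -17, 30, -11, 40, 33, 36, -39] -> [-6, -17, -11, -39] -> [-39, -11, -17, -6] -> [-39, -17, -11, -6]
  [19, -16, 38, -48] -> [-16, -48] -> [-48, -16] -> [-48, -16]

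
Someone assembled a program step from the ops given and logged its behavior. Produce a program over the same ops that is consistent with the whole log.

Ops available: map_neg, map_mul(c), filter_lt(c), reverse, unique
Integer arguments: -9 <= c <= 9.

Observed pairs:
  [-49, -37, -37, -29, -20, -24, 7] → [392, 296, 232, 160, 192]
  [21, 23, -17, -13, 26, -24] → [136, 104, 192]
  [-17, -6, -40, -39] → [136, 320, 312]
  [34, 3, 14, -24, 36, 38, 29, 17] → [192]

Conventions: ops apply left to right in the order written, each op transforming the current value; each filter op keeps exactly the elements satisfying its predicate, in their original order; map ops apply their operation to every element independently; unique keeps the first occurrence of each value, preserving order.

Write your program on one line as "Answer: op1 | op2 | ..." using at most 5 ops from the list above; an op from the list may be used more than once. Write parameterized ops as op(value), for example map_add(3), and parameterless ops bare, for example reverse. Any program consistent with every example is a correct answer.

filter_lt(-7) | map_neg | unique | map_neg | map_mul(-8)

Check, running the answer program on each example:
  [-49, -37, -37, -29, -20, -24, 7] -> [-49, -37, -37, -29, -20, -24] -> [49, 37, 37, 29, 20, 24] -> [49, 37, 29, 20, 24] -> [-49, -37, -29, -20, -24] -> [392, 296, 232, 160, 192]
  [21, 23, -17, -13, 26, -24] -> [-17, -13, -24] -> [17, 13, 24] -> [17, 13, 24] -> [-17, -13, -24] -> [136, 104, 192]
  [-17, -6, -40, -39] -> [-17, -40, -39] -> [17, 40, 39] -> [17, 40, 39] -> [-17, -40, -39] -> [136, 320, 312]
  [34, 3, 14, -24, 36, 38, 29, 17] -> [-24] -> [24] -> [24] -> [-24] -> [192]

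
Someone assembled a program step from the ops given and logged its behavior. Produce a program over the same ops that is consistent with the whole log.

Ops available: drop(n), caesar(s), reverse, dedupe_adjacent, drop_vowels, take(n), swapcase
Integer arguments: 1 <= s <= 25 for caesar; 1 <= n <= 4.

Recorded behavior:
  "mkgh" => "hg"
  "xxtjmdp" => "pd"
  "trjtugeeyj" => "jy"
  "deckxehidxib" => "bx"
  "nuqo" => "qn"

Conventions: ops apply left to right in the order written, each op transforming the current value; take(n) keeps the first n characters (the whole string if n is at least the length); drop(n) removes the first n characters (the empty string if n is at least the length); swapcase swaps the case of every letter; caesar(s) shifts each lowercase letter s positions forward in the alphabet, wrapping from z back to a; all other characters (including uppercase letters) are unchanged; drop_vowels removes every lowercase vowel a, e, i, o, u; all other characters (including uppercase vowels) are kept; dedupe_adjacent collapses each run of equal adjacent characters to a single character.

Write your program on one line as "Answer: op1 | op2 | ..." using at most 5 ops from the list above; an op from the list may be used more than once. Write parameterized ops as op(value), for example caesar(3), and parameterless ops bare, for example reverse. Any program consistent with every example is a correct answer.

drop_vowels | reverse | swapcase | take(2) | swapcase

Check, running the answer program on each example:
  "mkgh" -> "mkgh" -> "hgkm" -> "HGKM" -> "HG" -> "hg"
  "xxtjmdp" -> "xxtjmdp" -> "pdmjtxx" -> "PDMJTXX" -> "PD" -> "pd"
  "trjtugeeyj" -> "trjtgyj" -> "jygtjrt" -> "JYGTJRT" -> "JY" -> "jy"
  "deckxehidxib" -> "dckxhdxb" -> "bxdhxkcd" -> "BXDHXKCD" -> "BX" -> "bx"
  "nuqo" -> "nq" -> "qn" -> "QN" -> "QN" -> "qn"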